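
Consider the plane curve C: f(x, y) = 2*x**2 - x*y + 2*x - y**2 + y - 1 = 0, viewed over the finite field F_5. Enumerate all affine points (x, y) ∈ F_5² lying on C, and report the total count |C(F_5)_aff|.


Affine F_5-points: {(2, 2), (3, 1), (3, 2), (4, 1)}; count = 4.

For each of the 25 pairs (x, y) ∈ F_5², evaluate f(x, y) mod 5. Record the zeros.
  x = 0: [0↦4, 1↦4, 2↦2, 3↦3, 4↦2]  zeros at y ∈ ∅
  x = 1: [0↦3, 1↦2, 2↦4, 3↦4, 4↦2]  zeros at y ∈ ∅
  x = 2: [0↦1, 1↦4, 2↦0, 3↦4, 4↦1]  zeros at y ∈ {2}
  x = 3: [0↦3, 1↦0, 2↦0, 3↦3, 4↦4]  zeros at y ∈ {1, 2}
  x = 4: [0↦4, 1↦0, 2↦4, 3↦1, 4↦1]  zeros at y ∈ {1}
Collecting zeros: affine points = {(2, 2), (3, 1), (3, 2), (4, 1)}.
Total count |C(F_5)_aff| = 4.


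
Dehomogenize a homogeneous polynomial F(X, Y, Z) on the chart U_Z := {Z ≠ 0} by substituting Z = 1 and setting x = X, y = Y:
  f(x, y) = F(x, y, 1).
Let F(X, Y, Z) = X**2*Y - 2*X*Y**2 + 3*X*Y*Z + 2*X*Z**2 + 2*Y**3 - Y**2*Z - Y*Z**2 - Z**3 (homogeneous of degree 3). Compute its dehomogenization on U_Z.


f(x, y) = x**2*y - 2*x*y**2 + 3*x*y + 2*x + 2*y**3 - y**2 - y - 1

On U_Z we set Z = 1. Each monomial c·X^i·Y^j·Z^k in F becomes c·x^i·y^j·1^k = c·x^i·y^j.
Substituting Z = 1: F(X, Y, 1) = x**2*y - 2*x*y**2 + 3*x*y + 2*x + 2*y**3 - y**2 - y - 1.
Note: deg(f) ≤ deg(F) = 3; strict inequality happens when F is divisible by Z (lost terms).


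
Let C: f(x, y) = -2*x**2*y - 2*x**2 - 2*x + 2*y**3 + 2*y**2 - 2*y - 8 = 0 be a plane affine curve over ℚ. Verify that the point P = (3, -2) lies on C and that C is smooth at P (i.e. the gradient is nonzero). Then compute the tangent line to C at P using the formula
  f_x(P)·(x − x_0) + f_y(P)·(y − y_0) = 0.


Tangent line at P: 10*x - 4*y - 38 = 0.

Step 1: f(3, -2) = 0, so P lies on C.
Step 2: partial derivatives
  f_x(x, y) = -4*x*y - 4*x - 2, f_y(x, y) = -2*x**2 + 6*y**2 + 4*y - 2.
  f_x(P) = 10, f_y(P) = -4 (gradient nonzero, so P is smooth).
Step 3: tangent line at P: 10·(x − 3) + -4·(y − -2) = 0.
Expanding: 10*x - 4*y - 38 = 0.


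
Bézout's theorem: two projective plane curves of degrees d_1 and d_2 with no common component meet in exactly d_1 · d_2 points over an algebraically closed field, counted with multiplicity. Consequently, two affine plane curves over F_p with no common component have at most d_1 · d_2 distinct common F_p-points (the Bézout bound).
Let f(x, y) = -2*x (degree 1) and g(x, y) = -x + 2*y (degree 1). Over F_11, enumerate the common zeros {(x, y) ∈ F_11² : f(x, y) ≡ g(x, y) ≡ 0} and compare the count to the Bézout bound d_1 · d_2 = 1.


Common zeros: {(0, 0)}; count = 1; Bézout bound = 1.

deg(f) = 1, deg(g) = 1, so Bézout bound = 1.
Scan x ∈ F_11. For each x, list the y ∈ F_11 with f(x, y) ≡ 0 and those with g(x, y) ≡ 0 (mod 11); the common zeros in that column are the intersection.
  x = 0: f ≡ 0 at y ∈ {0, 1, 2, 3, 4, 5, 6, 7, 8, 9, 10}; g ≡ 0 at y ∈ {0}; common: {0}.
  x = 1: f ≡ 0 at y ∈ ∅; g ≡ 0 at y ∈ {6}; common: ∅.
  x = 2: f ≡ 0 at y ∈ ∅; g ≡ 0 at y ∈ {1}; common: ∅.
  x = 3: f ≡ 0 at y ∈ ∅; g ≡ 0 at y ∈ {7}; common: ∅.
  x = 4: f ≡ 0 at y ∈ ∅; g ≡ 0 at y ∈ {2}; common: ∅.
  x = 5: f ≡ 0 at y ∈ ∅; g ≡ 0 at y ∈ {8}; common: ∅.
  x = 6: f ≡ 0 at y ∈ ∅; g ≡ 0 at y ∈ {3}; common: ∅.
  x = 7: f ≡ 0 at y ∈ ∅; g ≡ 0 at y ∈ {9}; common: ∅.
  x = 8: f ≡ 0 at y ∈ ∅; g ≡ 0 at y ∈ {4}; common: ∅.
  x = 9: f ≡ 0 at y ∈ ∅; g ≡ 0 at y ∈ {10}; common: ∅.
  x = 10: f ≡ 0 at y ∈ ∅; g ≡ 0 at y ∈ {5}; common: ∅.
Collecting: common zeros = {(0, 0)}, so the count is 1.
Comparison with the Bézout bound: 1 ≤ 1 = deg(f)·deg(g), as expected for curves with no common component (the bound is attained).


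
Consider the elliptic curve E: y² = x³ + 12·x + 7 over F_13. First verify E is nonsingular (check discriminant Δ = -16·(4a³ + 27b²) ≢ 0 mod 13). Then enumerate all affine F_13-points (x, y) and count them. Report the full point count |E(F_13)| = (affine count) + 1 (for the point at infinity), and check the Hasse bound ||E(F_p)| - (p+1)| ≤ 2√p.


Affine points = {(2, 0), (5, 6), (5, 7), (6, 3), (6, 10), (8, 2), (8, 11), (9, 5), (9, 8), (10, 3), (10, 10), (11, 1), (11, 12)}; affine count = 13; |E(F_13)| = 14.

Discriminant check: Δ ∝ 4a³ + 27b² = 4·12³ + 27·7² = 4·1728 + 27·49 ≡ 6 (mod 13). Nonzero ⇒ E is nonsingular.
For each x ∈ F_13, compute rhs = x³ + 12·x + 7 mod 13, then count y ∈ F_13 with y² ≡ rhs.
  x = 0: rhs = 7, matching y values: none (0 points).
  x = 1: rhs = 7, matching y values: none (0 points).
  x = 2: rhs = 0, matching y values: 0 (1 points).
  x = 3: rhs = 5, matching y values: none (0 points).
  x = 4: rhs = 2, matching y values: none (0 points).
  x = 5: rhs = 10, matching y values: 6, 7 (2 points).
  x = 6: rhs = 9, matching y values: 3, 10 (2 points).
  x = 7: rhs = 5, matching y values: none (0 points).
  x = 8: rhs = 4, matching y values: 2, 11 (2 points).
  x = 9: rhs = 12, matching y values: 5, 8 (2 points).
  x = 10: rhs = 9, matching y values: 3, 10 (2 points).
  x = 11: rhs = 1, matching y values: 1, 12 (2 points).
  x = 12: rhs = 7, matching y values: none (0 points).
Total affine count: 13.
Full point count |E(F_13)| = 13 + 1 = 14.
Hasse bound: |14 − (13+1)| = |0| = 0 ≤ 2√13 ≈ 7.2111 ✓.


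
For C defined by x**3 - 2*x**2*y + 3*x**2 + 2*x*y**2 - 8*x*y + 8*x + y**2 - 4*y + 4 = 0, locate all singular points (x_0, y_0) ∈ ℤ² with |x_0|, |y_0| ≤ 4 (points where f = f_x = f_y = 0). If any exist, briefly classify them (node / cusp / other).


Singular points: {(0, 2)}; classification: node.

Compute partial derivatives:
  f_x = 3*x**2 - 4*x*y + 6*x + 2*y**2 - 8*y + 8.
  f_y = -2*x**2 + 4*x*y - 8*x + 2*y - 4.
Scan x_0 ∈ {−4, ..., 4}. For each x_0, f_y(x_0, y) is a polynomial in y; find its integer roots y ∈ {−4, ..., 4}, then test f_x and f at those candidates.
  x = -4: f_y(-4, y) = -14*y - 4; no integer root y with |y| ≤ 4.
  x = -3: f_y(-3, y) = 2 - 10*y; no integer root y with |y| ≤ 4.
  x = -2: f_y(-2, y) = 4 - 6*y; no integer root y with |y| ≤ 4.
  x = -1: f_y(-1, y) = 2 - 2*y; vanishes at y ∈ {1}. (-1, 1): f_x = 3 ≠ 0.
  x = 0: f_y(0, y) = 2*y - 4; vanishes at y ∈ {2}. (0, 2): f_x = 0, f = 0 — SINGULAR.
  x = 1: f_y(1, y) = 6*y - 14; no integer root y with |y| ≤ 4.
  x = 2: f_y(2, y) = 10*y - 28; no integer root y with |y| ≤ 4.
  x = 3: f_y(3, y) = 14*y - 46; no integer root y with |y| ≤ 4.
  x = 4: f_y(4, y) = 18*y - 68; no integer root y with |y| ≤ 4.
Only singular point on the grid: (0, 2).
Classify: substitute x = 0 + u, y = 2 + v and expand: f = u**3 - 2*u**2*v - u**2 + 2*u*v**2 + v**2.
No constant or linear terms (consistent with a singular point). Quadratic part: -u**2 + v**2. Cubic part: u**3 - 2*u**2*v + 2*u*v**2.
The quadratic part v**2 - u**2 = (v − u)(v + u) splits into two distinct linear factors, so there are two distinct tangent lines y − 2 = ±(x − 0) — this is a node (ordinary double point).
Classification: node.


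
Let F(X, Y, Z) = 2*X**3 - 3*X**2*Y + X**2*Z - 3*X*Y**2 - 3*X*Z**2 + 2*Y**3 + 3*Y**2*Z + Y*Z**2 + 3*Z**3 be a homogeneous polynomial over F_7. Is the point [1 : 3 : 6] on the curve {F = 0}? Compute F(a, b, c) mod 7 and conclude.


F(1,3,6) ≡ 3 (mod 7); P is NOT on the curve.

Evaluate F(1, 3, 6) term-by-term (mod 7).
  2*X**3 ↦ 2·1·1·1 = 2
  -3*X**2*Y ↦ -3·1·3·1 = -9
  X**2*Z ↦ 1·1·1·6 = 6
  -3*X*Y**2 ↦ -3·1·9·1 = -27
  -3*X*Z**2 ↦ -3·1·1·36 = -108
  2*Y**3 ↦ 2·1·27·1 = 54
  3*Y**2*Z ↦ 3·1·9·6 = 162
  Y*Z**2 ↦ 1·1·3·36 = 108
  3*Z**3 ↦ 3·1·1·216 = 648
Sum: F(1, 3, 6) = (2) + (-9) + (6) + (-27) + (-108) + (54) + (162) + (108) + (648) = 836.
Reducing mod 7: 836 ≡ 3 (mod 7).
Since F(a, b, c) ≡ 3 ≠ 0 (mod 7), P does NOT lie on the curve.


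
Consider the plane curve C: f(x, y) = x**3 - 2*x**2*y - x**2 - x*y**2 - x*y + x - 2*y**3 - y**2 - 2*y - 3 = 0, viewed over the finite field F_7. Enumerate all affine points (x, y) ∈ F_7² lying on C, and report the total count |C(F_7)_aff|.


Affine F_7-points: {(0, 6), (1, 4), (2, 1), (2, 2), (2, 6), (3, 4), (4, 0), (4, 2), (4, 6), (5, 4), (6, 2)}; count = 11.

For each of the 49 pairs (x, y) ∈ F_7², evaluate f(x, y) mod 7. Record the zeros.
  x = 0: [0↦4, 1↦6, 2↦1, 3↦5, 4↦6, 5↦6, 6↦0]  zeros at y ∈ {6}
  x = 1: [0↦5, 1↦3, 2↦6, 3↦2, 4↦0, 5↦2, 6↦3]  zeros at y ∈ {4}
  x = 2: [0↦3, 1↦0, 2↦0, 3↦5, 4↦3, 5↦3, 6↦0]  zeros at y ∈ {1, 2, 6}
  x = 3: [0↦4, 1↦3, 2↦3, 3↦6, 4↦0, 5↦1, 6↦4]  zeros at y ∈ {4}
  x = 4: [0↦0, 1↦4, 2↦0, 3↦4, 4↦4, 5↦2, 6↦0]  zeros at y ∈ {0, 2, 6}
  x = 5: [0↦4, 1↦2, 2↦4, 3↦5, 4↦0, 5↦5, 6↦1]  zeros at y ∈ {4}
  x = 6: [0↦1, 1↦3, 2↦0, 3↦1, 4↦1, 5↦2, 6↦6]  zeros at y ∈ {2}
Collecting zeros: affine points = {(0, 6), (1, 4), (2, 1), (2, 2), (2, 6), (3, 4), (4, 0), (4, 2), (4, 6), (5, 4), (6, 2)}.
Total count |C(F_7)_aff| = 11.


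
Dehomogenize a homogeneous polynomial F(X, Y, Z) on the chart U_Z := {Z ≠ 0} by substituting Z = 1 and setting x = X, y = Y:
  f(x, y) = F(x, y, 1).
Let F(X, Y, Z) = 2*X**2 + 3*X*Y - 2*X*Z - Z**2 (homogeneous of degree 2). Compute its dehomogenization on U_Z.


f(x, y) = 2*x**2 + 3*x*y - 2*x - 1

On U_Z we set Z = 1. Each monomial c·X^i·Y^j·Z^k in F becomes c·x^i·y^j·1^k = c·x^i·y^j.
Substituting Z = 1: F(X, Y, 1) = 2*x**2 + 3*x*y - 2*x - 1.
Note: deg(f) ≤ deg(F) = 2; strict inequality happens when F is divisible by Z (lost terms).


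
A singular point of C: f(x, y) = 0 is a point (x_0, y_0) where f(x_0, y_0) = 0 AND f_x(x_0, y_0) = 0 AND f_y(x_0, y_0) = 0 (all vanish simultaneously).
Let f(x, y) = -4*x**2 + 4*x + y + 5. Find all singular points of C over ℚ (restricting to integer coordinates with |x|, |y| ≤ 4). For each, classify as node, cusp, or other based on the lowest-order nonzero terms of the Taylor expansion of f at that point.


No singular points in the scanned grid; C is smooth there.

Compute partial derivatives:
  f_x = 4 - 8*x.
  f_y = 1.
f_y = 1 is a nonzero constant, so f_y never vanishes: no point (x, y) can satisfy f = f_x = f_y = 0. In particular no (x, y) ∈ {−4, ..., 4}² is singular; the curve is smooth.


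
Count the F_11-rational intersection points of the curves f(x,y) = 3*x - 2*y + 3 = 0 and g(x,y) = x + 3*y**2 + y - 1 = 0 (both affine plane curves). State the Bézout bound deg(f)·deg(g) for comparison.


Common zeros: ∅; count = 0; Bézout bound = 2.

deg(f) = 1, deg(g) = 2, so Bézout bound = 2.
Scan x ∈ F_11. For each x, list the y ∈ F_11 with f(x, y) ≡ 0 and those with g(x, y) ≡ 0 (mod 11); the common zeros in that column are the intersection.
  x = 0: f ≡ 0 at y ∈ {7}; g ≡ 0 at y ∈ ∅; common: ∅.
  x = 1: f ≡ 0 at y ∈ {3}; g ≡ 0 at y ∈ {0, 7}; common: ∅.
  x = 2: f ≡ 0 at y ∈ {10}; g ≡ 0 at y ∈ {9}; common: ∅.
  x = 3: f ≡ 0 at y ∈ {6}; g ≡ 0 at y ∈ ∅; common: ∅.
  x = 4: f ≡ 0 at y ∈ {2}; g ≡ 0 at y ∈ {3, 4}; common: ∅.
  x = 5: f ≡ 0 at y ∈ {9}; g ≡ 0 at y ∈ ∅; common: ∅.
  x = 6: f ≡ 0 at y ∈ {5}; g ≡ 0 at y ∈ ∅; common: ∅.
  x = 7: f ≡ 0 at y ∈ {1}; g ≡ 0 at y ∈ ∅; common: ∅.
  x = 8: f ≡ 0 at y ∈ {8}; g ≡ 0 at y ∈ {1, 6}; common: ∅.
  x = 9: f ≡ 0 at y ∈ {4}; g ≡ 0 at y ∈ {2, 5}; common: ∅.
  x = 10: f ≡ 0 at y ∈ {0}; g ≡ 0 at y ∈ {8, 10}; common: ∅.
Collecting: common zeros = ∅, so the count is 0.
Comparison with the Bézout bound: 0 ≤ 2 = deg(f)·deg(g), as expected for curves with no common component (the affine F_11-count falls short of the bound because intersections may lie at infinity, over extension fields, or carry multiplicity).


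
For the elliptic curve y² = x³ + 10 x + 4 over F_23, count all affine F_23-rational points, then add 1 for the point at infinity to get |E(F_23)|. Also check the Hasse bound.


Affine points = {(0, 2), (0, 21), (2, 3), (2, 20), (4, 4), (4, 19), (5, 8), (5, 15), (6, 2), (6, 21), (7, 7), (7, 16), (9, 8), (9, 15), (10, 0), (12, 9), (12, 14), (13, 10), (13, 13), (14, 6), (14, 17), (17, 2), (17, 21), (18, 6), (18, 17), (20, 4), (20, 19), (22, 4), (22, 19)}; affine count = 29; |E(F_23)| = 30.

Discriminant check: Δ ∝ 4a³ + 27b² = 4·10³ + 27·4² = 4·1000 + 27·16 ≡ 16 (mod 23). Nonzero ⇒ E is nonsingular.
For each x ∈ F_23, compute rhs = x³ + 10·x + 4 mod 23, then count y ∈ F_23 with y² ≡ rhs.
  x = 0: rhs = 4, matching y values: 2, 21 (2 points).
  x = 1: rhs = 15, matching y values: none (0 points).
  x = 2: rhs = 9, matching y values: 3, 20 (2 points).
  x = 3: rhs = 15, matching y values: none (0 points).
  x = 4: rhs = 16, matching y values: 4, 19 (2 points).
  x = 5: rhs = 18, matching y values: 8, 15 (2 points).
  x = 6: rhs = 4, matching y values: 2, 21 (2 points).
  x = 7: rhs = 3, matching y values: 7, 16 (2 points).
  x = 8: rhs = 21, matching y values: none (0 points).
  x = 9: rhs = 18, matching y values: 8, 15 (2 points).
  x = 10: rhs = 0, matching y values: 0 (1 points).
  x = 11: rhs = 19, matching y values: none (0 points).
  x = 12: rhs = 12, matching y values: 9, 14 (2 points).
  x = 13: rhs = 8, matching y values: 10, 13 (2 points).
  x = 14: rhs = 13, matching y values: 6, 17 (2 points).
  x = 15: rhs = 10, matching y values: none (0 points).
  x = 16: rhs = 5, matching y values: none (0 points).
  x = 17: rhs = 4, matching y values: 2, 21 (2 points).
  x = 18: rhs = 13, matching y values: 6, 17 (2 points).
  x = 19: rhs = 15, matching y values: none (0 points).
  x = 20: rhs = 16, matching y values: 4, 19 (2 points).
  x = 21: rhs = 22, matching y values: none (0 points).
  x = 22: rhs = 16, matching y values: 4, 19 (2 points).
Total affine count: 29.
Full point count |E(F_23)| = 29 + 1 = 30.
Hasse bound: |30 − (23+1)| = |6| = 6 ≤ 2√23 ≈ 9.5917 ✓.


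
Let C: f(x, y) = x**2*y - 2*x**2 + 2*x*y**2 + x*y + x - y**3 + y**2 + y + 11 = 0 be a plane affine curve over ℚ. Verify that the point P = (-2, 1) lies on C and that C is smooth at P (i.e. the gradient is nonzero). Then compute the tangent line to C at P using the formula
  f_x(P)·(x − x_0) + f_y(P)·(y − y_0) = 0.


Tangent line at P: 8*x - 6*y + 22 = 0.

Step 1: f(-2, 1) = 0, so P lies on C.
Step 2: partial derivatives
  f_x(x, y) = 2*x*y - 4*x + 2*y**2 + y + 1, f_y(x, y) = x**2 + 4*x*y + x - 3*y**2 + 2*y + 1.
  f_x(P) = 8, f_y(P) = -6 (gradient nonzero, so P is smooth).
Step 3: tangent line at P: 8·(x − -2) + -6·(y − 1) = 0.
Expanding: 8*x - 6*y + 22 = 0.


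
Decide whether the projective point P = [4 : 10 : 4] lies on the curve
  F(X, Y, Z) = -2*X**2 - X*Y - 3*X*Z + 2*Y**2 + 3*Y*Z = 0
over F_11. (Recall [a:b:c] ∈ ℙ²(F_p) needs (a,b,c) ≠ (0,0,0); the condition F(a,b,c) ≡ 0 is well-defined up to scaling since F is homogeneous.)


F(4,10,4) ≡ 2 (mod 11); P is NOT on the curve.

Evaluate F(4, 10, 4) term-by-term (mod 11).
  -2*X**2 ↦ -2·16·1·1 = -32
  -X*Y ↦ -1·4·10·1 = -40
  -3*X*Z ↦ -3·4·1·4 = -48
  2*Y**2 ↦ 2·1·100·1 = 200
  3*Y*Z ↦ 3·1·10·4 = 120
Sum: F(4, 10, 4) = (-32) + (-40) + (-48) + (200) + (120) = 200.
Reducing mod 11: 200 ≡ 2 (mod 11).
Since F(a, b, c) ≡ 2 ≠ 0 (mod 11), P does NOT lie on the curve.


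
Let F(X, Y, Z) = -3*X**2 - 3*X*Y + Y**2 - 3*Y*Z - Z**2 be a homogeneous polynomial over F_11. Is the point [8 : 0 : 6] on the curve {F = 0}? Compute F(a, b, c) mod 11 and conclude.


F(8,0,6) ≡ 3 (mod 11); P is NOT on the curve.

Evaluate F(8, 0, 6) term-by-term (mod 11).
  -3*X**2 ↦ -3·64·1·1 = -192
  -3*X*Y ↦ -3·8·0·1 = 0
  Y**2 ↦ 1·1·0·1 = 0
  -3*Y*Z ↦ -3·1·0·6 = 0
  -Z**2 ↦ -1·1·1·36 = -36
Sum: F(8, 0, 6) = (-192) + (0) + (0) + (0) + (-36) = -228.
Reducing mod 11: -228 ≡ 3 (mod 11).
Since F(a, b, c) ≡ 3 ≠ 0 (mod 11), P does NOT lie on the curve.


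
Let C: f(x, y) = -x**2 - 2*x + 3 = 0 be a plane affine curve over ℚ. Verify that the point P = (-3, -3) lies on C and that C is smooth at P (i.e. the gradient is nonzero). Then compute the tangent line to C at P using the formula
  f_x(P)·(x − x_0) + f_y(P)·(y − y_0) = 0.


Tangent line at P: 4*x + 12 = 0.

Step 1: f(-3, -3) = 0, so P lies on C.
Step 2: partial derivatives
  f_x(x, y) = -2*x - 2, f_y(x, y) = 0.
  f_x(P) = 4, f_y(P) = 0 (gradient nonzero, so P is smooth).
Step 3: tangent line at P: 4·(x − -3) + 0·(y − -3) = 0.
Expanding: 4*x + 12 = 0.


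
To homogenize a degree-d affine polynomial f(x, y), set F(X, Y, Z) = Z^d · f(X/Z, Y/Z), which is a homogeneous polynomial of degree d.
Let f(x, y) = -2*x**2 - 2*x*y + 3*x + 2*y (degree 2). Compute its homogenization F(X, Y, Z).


F(X, Y, Z) = -2*X**2 - 2*X*Y + 3*X*Z + 2*Y*Z

deg(f) = 2.
Substitute x = X/Z, y = Y/Z into f, then multiply by Z^2.
  monomial -2·x^2·y^0 ↦ -2·X^2·Y^0·Z^0.
  monomial -2·x^1·y^1 ↦ -2·X^1·Y^1·Z^0.
  monomial 3·x^1·y^0 ↦ 3·X^1·Y^0·Z^1.
  monomial 2·x^0·y^1 ↦ 2·X^0·Y^1·Z^1.
Collecting: F(X, Y, Z) = -2*X**2 - 2*X*Y + 3*X*Z + 2*Y*Z.


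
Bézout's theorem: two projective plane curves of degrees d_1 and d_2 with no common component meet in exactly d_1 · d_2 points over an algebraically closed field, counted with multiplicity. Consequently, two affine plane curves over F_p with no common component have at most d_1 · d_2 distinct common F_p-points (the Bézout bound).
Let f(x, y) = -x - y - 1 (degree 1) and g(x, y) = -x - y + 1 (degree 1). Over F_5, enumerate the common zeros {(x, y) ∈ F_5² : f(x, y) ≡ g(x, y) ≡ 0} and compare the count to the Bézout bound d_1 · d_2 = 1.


Common zeros: ∅; count = 0; Bézout bound = 1.

deg(f) = 1, deg(g) = 1, so Bézout bound = 1.
Scan x ∈ F_5. For each x, list the y ∈ F_5 with f(x, y) ≡ 0 and those with g(x, y) ≡ 0 (mod 5); the common zeros in that column are the intersection.
  x = 0: f ≡ 0 at y ∈ {4}; g ≡ 0 at y ∈ {1}; common: ∅.
  x = 1: f ≡ 0 at y ∈ {3}; g ≡ 0 at y ∈ {0}; common: ∅.
  x = 2: f ≡ 0 at y ∈ {2}; g ≡ 0 at y ∈ {4}; common: ∅.
  x = 3: f ≡ 0 at y ∈ {1}; g ≡ 0 at y ∈ {3}; common: ∅.
  x = 4: f ≡ 0 at y ∈ {0}; g ≡ 0 at y ∈ {2}; common: ∅.
Collecting: common zeros = ∅, so the count is 0.
Comparison with the Bézout bound: 0 ≤ 1 = deg(f)·deg(g), as expected for curves with no common component (the affine F_5-count falls short of the bound because intersections may lie at infinity, over extension fields, or carry multiplicity).


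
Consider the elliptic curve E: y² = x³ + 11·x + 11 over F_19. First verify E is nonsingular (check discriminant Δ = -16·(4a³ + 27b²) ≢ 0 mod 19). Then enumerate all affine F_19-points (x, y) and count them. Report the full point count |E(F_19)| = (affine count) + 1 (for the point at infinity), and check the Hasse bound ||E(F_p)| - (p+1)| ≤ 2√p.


Affine points = {(0, 7), (0, 12), (1, 2), (1, 17), (4, 9), (4, 10), (5, 1), (5, 18), (10, 0), (11, 0), (12, 3), (12, 16), (15, 6), (15, 13), (17, 0)}; affine count = 15; |E(F_19)| = 16.

Discriminant check: Δ ∝ 4a³ + 27b² = 4·11³ + 27·11² = 4·1331 + 27·121 ≡ 3 (mod 19). Nonzero ⇒ E is nonsingular.
For each x ∈ F_19, compute rhs = x³ + 11·x + 11 mod 19, then count y ∈ F_19 with y² ≡ rhs.
  x = 0: rhs = 11, matching y values: 7, 12 (2 points).
  x = 1: rhs = 4, matching y values: 2, 17 (2 points).
  x = 2: rhs = 3, matching y values: none (0 points).
  x = 3: rhs = 14, matching y values: none (0 points).
  x = 4: rhs = 5, matching y values: 9, 10 (2 points).
  x = 5: rhs = 1, matching y values: 1, 18 (2 points).
  x = 6: rhs = 8, matching y values: none (0 points).
  x = 7: rhs = 13, matching y values: none (0 points).
  x = 8: rhs = 3, matching y values: none (0 points).
  x = 9: rhs = 3, matching y values: none (0 points).
  x = 10: rhs = 0, matching y values: 0 (1 points).
  x = 11: rhs = 0, matching y values: 0 (1 points).
  x = 12: rhs = 9, matching y values: 3, 16 (2 points).
  x = 13: rhs = 14, matching y values: none (0 points).
  x = 14: rhs = 2, matching y values: none (0 points).
  x = 15: rhs = 17, matching y values: 6, 13 (2 points).
  x = 16: rhs = 8, matching y values: none (0 points).
  x = 17: rhs = 0, matching y values: 0 (1 points).
  x = 18: rhs = 18, matching y values: none (0 points).
Total affine count: 15.
Full point count |E(F_19)| = 15 + 1 = 16.
Hasse bound: |16 − (19+1)| = |-4| = 4 ≤ 2√19 ≈ 8.7178 ✓.


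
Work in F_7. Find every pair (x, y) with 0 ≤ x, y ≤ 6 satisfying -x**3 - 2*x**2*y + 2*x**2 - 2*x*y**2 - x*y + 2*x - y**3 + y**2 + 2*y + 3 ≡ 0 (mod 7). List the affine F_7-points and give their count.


Affine F_7-points: {(1, 6), (2, 0), (3, 0), (4, 0), (4, 1), (4, 6), (5, 3), (6, 1), (6, 3), (6, 6)}; count = 10.

For each of the 49 pairs (x, y) ∈ F_7², evaluate f(x, y) mod 7. Record the zeros.
  x = 0: [0↦3, 1↦5, 2↦3, 3↦5, 4↦5, 5↦4, 6↦3]  zeros at y ∈ ∅
  x = 1: [0↦6, 1↦3, 2↦6, 3↦2, 4↦6, 5↦5, 6↦0]  zeros at y ∈ {6}
  x = 2: [0↦0, 1↦2, 2↦6, 3↦6, 4↦3, 5↦5, 6↦6]  zeros at y ∈ {0}
  x = 3: [0↦0, 1↦3, 2↦4, 3↦4, 4↦4, 5↦5, 6↦1]  zeros at y ∈ {0}
  x = 4: [0↦0, 1↦0, 2↦1, 3↦4, 4↦3, 5↦6, 6↦0]  zeros at y ∈ {0, 1, 6}
  x = 5: [0↦1, 1↦1, 2↦5, 3↦0, 4↦1, 5↦2, 6↦4]  zeros at y ∈ {3}
  x = 6: [0↦4, 1↦0, 2↦3, 3↦0, 4↦6, 5↦1, 6↦0]  zeros at y ∈ {1, 3, 6}
Collecting zeros: affine points = {(1, 6), (2, 0), (3, 0), (4, 0), (4, 1), (4, 6), (5, 3), (6, 1), (6, 3), (6, 6)}.
Total count |C(F_7)_aff| = 10.


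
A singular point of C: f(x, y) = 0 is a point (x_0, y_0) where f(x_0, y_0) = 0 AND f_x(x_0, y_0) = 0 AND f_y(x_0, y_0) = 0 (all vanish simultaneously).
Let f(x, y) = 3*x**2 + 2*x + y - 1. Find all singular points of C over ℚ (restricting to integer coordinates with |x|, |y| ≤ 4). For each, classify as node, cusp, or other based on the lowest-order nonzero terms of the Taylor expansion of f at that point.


No singular points in the scanned grid; C is smooth there.

Compute partial derivatives:
  f_x = 6*x + 2.
  f_y = 1.
f_y = 1 is a nonzero constant, so f_y never vanishes: no point (x, y) can satisfy f = f_x = f_y = 0. In particular no (x, y) ∈ {−4, ..., 4}² is singular; the curve is smooth.


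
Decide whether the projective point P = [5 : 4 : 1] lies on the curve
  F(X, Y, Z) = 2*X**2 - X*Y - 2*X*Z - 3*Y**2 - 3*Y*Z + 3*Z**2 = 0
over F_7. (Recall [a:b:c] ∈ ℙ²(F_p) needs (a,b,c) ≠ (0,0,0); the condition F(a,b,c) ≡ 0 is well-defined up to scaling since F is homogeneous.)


F(5,4,1) ≡ 5 (mod 7); P is NOT on the curve.

Evaluate F(5, 4, 1) term-by-term (mod 7).
  2*X**2 ↦ 2·25·1·1 = 50
  -X*Y ↦ -1·5·4·1 = -20
  -2*X*Z ↦ -2·5·1·1 = -10
  -3*Y**2 ↦ -3·1·16·1 = -48
  -3*Y*Z ↦ -3·1·4·1 = -12
  3*Z**2 ↦ 3·1·1·1 = 3
Sum: F(5, 4, 1) = (50) + (-20) + (-10) + (-48) + (-12) + (3) = -37.
Reducing mod 7: -37 ≡ 5 (mod 7).
Since F(a, b, c) ≡ 5 ≠ 0 (mod 7), P does NOT lie on the curve.


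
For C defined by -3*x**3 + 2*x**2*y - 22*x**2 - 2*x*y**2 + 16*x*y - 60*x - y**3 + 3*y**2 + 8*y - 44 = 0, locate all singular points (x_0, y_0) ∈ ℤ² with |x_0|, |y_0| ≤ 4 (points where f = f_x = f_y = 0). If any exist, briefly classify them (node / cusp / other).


Singular points: {(-2, 2)}; classification: cusp.

Compute partial derivatives:
  f_x = -9*x**2 + 4*x*y - 44*x - 2*y**2 + 16*y - 60.
  f_y = 2*x**2 - 4*x*y + 16*x - 3*y**2 + 6*y + 8.
Scan x_0 ∈ {−4, ..., 4}. For each x_0, f_y(x_0, y) is a polynomial in y; find its integer roots y ∈ {−4, ..., 4}, then test f_x and f at those candidates.
  x = -4: f_y(-4, y) = -3*y**2 + 22*y - 24; no integer root y with |y| ≤ 4.
  x = -3: f_y(-3, y) = -3*y**2 + 18*y - 22; no integer root y with |y| ≤ 4.
  x = -2: f_y(-2, y) = -3*y**2 + 14*y - 16; vanishes at y ∈ {2}. (-2, 2): f_x = 0, f = 0 — SINGULAR.
  x = -1: f_y(-1, y) = -3*y**2 + 10*y - 6; no integer root y with |y| ≤ 4.
  x = 0: f_y(0, y) = -3*y**2 + 6*y + 8; no integer root y with |y| ≤ 4.
  x = 1: f_y(1, y) = -3*y**2 + 2*y + 26; no integer root y with |y| ≤ 4.
  x = 2: f_y(2, y) = -3*y**2 - 2*y + 48; no integer root y with |y| ≤ 4.
  x = 3: f_y(3, y) = -3*y**2 - 6*y + 74; no integer root y with |y| ≤ 4.
  x = 4: f_y(4, y) = -3*y**2 - 10*y + 104; no integer root y with |y| ≤ 4.
Only singular point on the grid: (-2, 2).
Classify: substitute x = -2 + u, y = 2 + v and expand: f = -3*u**3 + 2*u**2*v - 2*u*v**2 - v**3 + v**2.
No constant or linear terms (consistent with a singular point). Quadratic part: v**2. Cubic part: -3*u**3 + 2*u**2*v - 2*u*v**2 - v**3.
The quadratic part v**2 is a perfect square, so there is a single (double) tangent line v = 0, i.e. y = 2. Restricting the cubic part to that line (v = 0) leaves -3*u**3 ≠ 0, so f is not divisible by v and the branch is v² ≈ 3*u**3 to lowest order — this is a cusp.
Classification: cusp.


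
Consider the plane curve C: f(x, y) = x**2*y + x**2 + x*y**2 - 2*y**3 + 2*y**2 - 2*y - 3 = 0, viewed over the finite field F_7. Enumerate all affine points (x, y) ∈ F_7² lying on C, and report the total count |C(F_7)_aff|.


Affine F_7-points: {(1, 5), (3, 4), (3, 5), (4, 2), (4, 6), (5, 4)}; count = 6.

For each of the 49 pairs (x, y) ∈ F_7², evaluate f(x, y) mod 7. Record the zeros.
  x = 0: [0↦4, 1↦2, 2↦6, 3↦4, 4↦5, 5↦4, 6↦3]  zeros at y ∈ ∅
  x = 1: [0↦5, 1↦5, 2↦6, 3↦3, 4↦5, 5↦0, 6↦4]  zeros at y ∈ {5}
  x = 2: [0↦1, 1↦5, 2↦5, 3↦3, 4↦1, 5↦1, 6↦5]  zeros at y ∈ ∅
  x = 3: [0↦6, 1↦2, 2↦3, 3↦4, 4↦0, 5↦0, 6↦6]  zeros at y ∈ {4, 5}
  x = 4: [0↦6, 1↦3, 2↦0, 3↦6, 4↦2, 5↦4, 6↦0]  zeros at y ∈ {2, 6}
  x = 5: [0↦1, 1↦1, 2↦3, 3↦2, 4↦0, 5↦6, 6↦1]  zeros at y ∈ {4}
  x = 6: [0↦5, 1↦3, 2↦5, 3↦6, 4↦1, 5↦6, 6↦2]  zeros at y ∈ ∅
Collecting zeros: affine points = {(1, 5), (3, 4), (3, 5), (4, 2), (4, 6), (5, 4)}.
Total count |C(F_7)_aff| = 6.


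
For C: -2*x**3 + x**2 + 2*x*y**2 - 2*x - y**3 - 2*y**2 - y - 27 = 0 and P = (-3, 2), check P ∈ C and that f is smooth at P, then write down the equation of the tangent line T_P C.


Tangent line at P: -54*x - 45*y - 72 = 0.

Step 1: f(-3, 2) = 0, so P lies on C.
Step 2: partial derivatives
  f_x(x, y) = -6*x**2 + 2*x + 2*y**2 - 2, f_y(x, y) = 4*x*y - 3*y**2 - 4*y - 1.
  f_x(P) = -54, f_y(P) = -45 (gradient nonzero, so P is smooth).
Step 3: tangent line at P: -54·(x − -3) + -45·(y − 2) = 0.
Expanding: -54*x - 45*y - 72 = 0.


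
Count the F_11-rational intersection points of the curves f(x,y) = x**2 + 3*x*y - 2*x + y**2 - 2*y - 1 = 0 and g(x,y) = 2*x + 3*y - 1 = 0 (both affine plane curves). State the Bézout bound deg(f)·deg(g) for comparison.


Common zeros: ∅; count = 0; Bézout bound = 2.

deg(f) = 2, deg(g) = 1, so Bézout bound = 2.
Scan x ∈ F_11. For each x, list the y ∈ F_11 with f(x, y) ≡ 0 and those with g(x, y) ≡ 0 (mod 11); the common zeros in that column are the intersection.
  x = 0: f ≡ 0 at y ∈ ∅; g ≡ 0 at y ∈ {4}; common: ∅.
  x = 1: f ≡ 0 at y ∈ {1, 9}; g ≡ 0 at y ∈ {7}; common: ∅.
  x = 2: f ≡ 0 at y ∈ {2, 5}; g ≡ 0 at y ∈ {10}; common: ∅.
  x = 3: f ≡ 0 at y ∈ ∅; g ≡ 0 at y ∈ {2}; common: ∅.
  x = 4: f ≡ 0 at y ∈ ∅; g ≡ 0 at y ∈ {5}; common: ∅.
  x = 5: f ≡ 0 at y ∈ {2, 7}; g ≡ 0 at y ∈ {8}; common: ∅.
  x = 6: f ≡ 0 at y ∈ ∅; g ≡ 0 at y ∈ {0}; common: ∅.
  x = 7: f ≡ 0 at y ∈ {5, 9}; g ≡ 0 at y ∈ {3}; common: ∅.
  x = 8: f ≡ 0 at y ∈ ∅; g ≡ 0 at y ∈ {6}; common: ∅.
  x = 9: f ≡ 0 at y ∈ {1, 7}; g ≡ 0 at y ∈ {9}; common: ∅.
  x = 10: f ≡ 0 at y ∈ ∅; g ≡ 0 at y ∈ {1}; common: ∅.
Collecting: common zeros = ∅, so the count is 0.
Comparison with the Bézout bound: 0 ≤ 2 = deg(f)·deg(g), as expected for curves with no common component (the affine F_11-count falls short of the bound because intersections may lie at infinity, over extension fields, or carry multiplicity).


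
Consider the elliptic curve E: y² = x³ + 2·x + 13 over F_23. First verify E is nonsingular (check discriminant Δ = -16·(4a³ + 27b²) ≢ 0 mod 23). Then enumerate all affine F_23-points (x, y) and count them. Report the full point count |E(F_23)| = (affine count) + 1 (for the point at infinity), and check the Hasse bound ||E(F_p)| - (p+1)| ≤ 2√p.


Affine points = {(0, 6), (0, 17), (1, 4), (1, 19), (2, 5), (2, 18), (3, 0), (4, 4), (4, 19), (7, 5), (7, 18), (8, 9), (8, 14), (9, 1), (9, 22), (11, 3), (11, 20), (14, 5), (14, 18), (16, 1), (16, 22), (18, 4), (18, 19), (20, 7), (20, 16), (21, 1), (21, 22)}; affine count = 27; |E(F_23)| = 28.

Discriminant check: Δ ∝ 4a³ + 27b² = 4·2³ + 27·13² = 4·8 + 27·169 ≡ 18 (mod 23). Nonzero ⇒ E is nonsingular.
For each x ∈ F_23, compute rhs = x³ + 2·x + 13 mod 23, then count y ∈ F_23 with y² ≡ rhs.
  x = 0: rhs = 13, matching y values: 6, 17 (2 points).
  x = 1: rhs = 16, matching y values: 4, 19 (2 points).
  x = 2: rhs = 2, matching y values: 5, 18 (2 points).
  x = 3: rhs = 0, matching y values: 0 (1 points).
  x = 4: rhs = 16, matching y values: 4, 19 (2 points).
  x = 5: rhs = 10, matching y values: none (0 points).
  x = 6: rhs = 11, matching y values: none (0 points).
  x = 7: rhs = 2, matching y values: 5, 18 (2 points).
  x = 8: rhs = 12, matching y values: 9, 14 (2 points).
  x = 9: rhs = 1, matching y values: 1, 22 (2 points).
  x = 10: rhs = 21, matching y values: none (0 points).
  x = 11: rhs = 9, matching y values: 3, 20 (2 points).
  x = 12: rhs = 17, matching y values: none (0 points).
  x = 13: rhs = 5, matching y values: none (0 points).
  x = 14: rhs = 2, matching y values: 5, 18 (2 points).
  x = 15: rhs = 14, matching y values: none (0 points).
  x = 16: rhs = 1, matching y values: 1, 22 (2 points).
  x = 17: rhs = 15, matching y values: none (0 points).
  x = 18: rhs = 16, matching y values: 4, 19 (2 points).
  x = 19: rhs = 10, matching y values: none (0 points).
  x = 20: rhs = 3, matching y values: 7, 16 (2 points).
  x = 21: rhs = 1, matching y values: 1, 22 (2 points).
  x = 22: rhs = 10, matching y values: none (0 points).
Total affine count: 27.
Full point count |E(F_23)| = 27 + 1 = 28.
Hasse bound: |28 − (23+1)| = |4| = 4 ≤ 2√23 ≈ 9.5917 ✓.


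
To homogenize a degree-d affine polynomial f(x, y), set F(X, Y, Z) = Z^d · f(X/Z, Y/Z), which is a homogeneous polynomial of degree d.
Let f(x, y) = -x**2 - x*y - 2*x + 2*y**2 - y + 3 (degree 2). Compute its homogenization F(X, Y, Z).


F(X, Y, Z) = -X**2 - X*Y - 2*X*Z + 2*Y**2 - Y*Z + 3*Z**2

deg(f) = 2.
Substitute x = X/Z, y = Y/Z into f, then multiply by Z^2.
  monomial -1·x^2·y^0 ↦ -1·X^2·Y^0·Z^0.
  monomial -1·x^1·y^1 ↦ -1·X^1·Y^1·Z^0.
  monomial -2·x^1·y^0 ↦ -2·X^1·Y^0·Z^1.
  monomial 2·x^0·y^2 ↦ 2·X^0·Y^2·Z^0.
  monomial -1·x^0·y^1 ↦ -1·X^0·Y^1·Z^1.
  monomial 3·x^0·y^0 ↦ 3·X^0·Y^0·Z^2.
Collecting: F(X, Y, Z) = -X**2 - X*Y - 2*X*Z + 2*Y**2 - Y*Z + 3*Z**2.


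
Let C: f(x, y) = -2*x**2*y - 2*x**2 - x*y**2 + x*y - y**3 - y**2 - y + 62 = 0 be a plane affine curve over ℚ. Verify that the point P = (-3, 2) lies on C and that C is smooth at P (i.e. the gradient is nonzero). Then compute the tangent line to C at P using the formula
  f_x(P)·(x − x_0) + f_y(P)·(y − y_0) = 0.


Tangent line at P: 34*x - 26*y + 154 = 0.

Step 1: f(-3, 2) = 0, so P lies on C.
Step 2: partial derivatives
  f_x(x, y) = -4*x*y - 4*x - y**2 + y, f_y(x, y) = -2*x**2 - 2*x*y + x - 3*y**2 - 2*y - 1.
  f_x(P) = 34, f_y(P) = -26 (gradient nonzero, so P is smooth).
Step 3: tangent line at P: 34·(x − -3) + -26·(y − 2) = 0.
Expanding: 34*x - 26*y + 154 = 0.


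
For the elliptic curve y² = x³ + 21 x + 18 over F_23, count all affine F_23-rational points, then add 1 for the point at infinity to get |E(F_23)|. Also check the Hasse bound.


Affine points = {(0, 8), (0, 15), (3, 4), (3, 19), (5, 8), (5, 15), (7, 5), (7, 18), (8, 10), (8, 13), (9, 4), (9, 19), (10, 3), (10, 20), (11, 4), (11, 19), (13, 2), (13, 21), (18, 8), (18, 15), (19, 10), (19, 13)}; affine count = 22; |E(F_23)| = 23.

Discriminant check: Δ ∝ 4a³ + 27b² = 4·21³ + 27·18² = 4·9261 + 27·324 ≡ 22 (mod 23). Nonzero ⇒ E is nonsingular.
For each x ∈ F_23, compute rhs = x³ + 21·x + 18 mod 23, then count y ∈ F_23 with y² ≡ rhs.
  x = 0: rhs = 18, matching y values: 8, 15 (2 points).
  x = 1: rhs = 17, matching y values: none (0 points).
  x = 2: rhs = 22, matching y values: none (0 points).
  x = 3: rhs = 16, matching y values: 4, 19 (2 points).
  x = 4: rhs = 5, matching y values: none (0 points).
  x = 5: rhs = 18, matching y values: 8, 15 (2 points).
  x = 6: rhs = 15, matching y values: none (0 points).
  x = 7: rhs = 2, matching y values: 5, 18 (2 points).
  x = 8: rhs = 8, matching y values: 10, 13 (2 points).
  x = 9: rhs = 16, matching y values: 4, 19 (2 points).
  x = 10: rhs = 9, matching y values: 3, 20 (2 points).
  x = 11: rhs = 16, matching y values: 4, 19 (2 points).
  x = 12: rhs = 20, matching y values: none (0 points).
  x = 13: rhs = 4, matching y values: 2, 21 (2 points).
  x = 14: rhs = 20, matching y values: none (0 points).
  x = 15: rhs = 5, matching y values: none (0 points).
  x = 16: rhs = 11, matching y values: none (0 points).
  x = 17: rhs = 21, matching y values: none (0 points).
  x = 18: rhs = 18, matching y values: 8, 15 (2 points).
  x = 19: rhs = 8, matching y values: 10, 13 (2 points).
  x = 20: rhs = 20, matching y values: none (0 points).
  x = 21: rhs = 14, matching y values: none (0 points).
  x = 22: rhs = 19, matching y values: none (0 points).
Total affine count: 22.
Full point count |E(F_23)| = 22 + 1 = 23.
Hasse bound: |23 − (23+1)| = |-1| = 1 ≤ 2√23 ≈ 9.5917 ✓.


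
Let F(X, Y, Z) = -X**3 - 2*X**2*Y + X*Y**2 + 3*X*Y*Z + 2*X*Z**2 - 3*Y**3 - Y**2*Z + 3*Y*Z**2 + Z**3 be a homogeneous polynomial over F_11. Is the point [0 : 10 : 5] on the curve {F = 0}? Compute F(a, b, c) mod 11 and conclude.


F(0,10,5) ≡ 4 (mod 11); P is NOT on the curve.

Evaluate F(0, 10, 5) term-by-term (mod 11).
  -X**3 ↦ -1·0·1·1 = 0
  -2*X**2*Y ↦ -2·0·10·1 = 0
  X*Y**2 ↦ 1·0·100·1 = 0
  3*X*Y*Z ↦ 3·0·10·5 = 0
  2*X*Z**2 ↦ 2·0·1·25 = 0
  -3*Y**3 ↦ -3·1·1000·1 = -3000
  -Y**2*Z ↦ -1·1·100·5 = -500
  3*Y*Z**2 ↦ 3·1·10·25 = 750
  Z**3 ↦ 1·1·1·125 = 125
Sum: F(0, 10, 5) = (0) + (0) + (0) + (0) + (0) + (-3000) + (-500) + (750) + (125) = -2625.
Reducing mod 11: -2625 ≡ 4 (mod 11).
Since F(a, b, c) ≡ 4 ≠ 0 (mod 11), P does NOT lie on the curve.


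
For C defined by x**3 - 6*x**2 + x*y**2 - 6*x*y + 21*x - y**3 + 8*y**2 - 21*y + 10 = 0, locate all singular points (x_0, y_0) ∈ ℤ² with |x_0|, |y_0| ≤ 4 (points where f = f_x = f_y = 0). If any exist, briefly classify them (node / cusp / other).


Singular points: {(2, 3)}; classification: cusp.

Compute partial derivatives:
  f_x = 3*x**2 - 12*x + y**2 - 6*y + 21.
  f_y = 2*x*y - 6*x - 3*y**2 + 16*y - 21.
Scan x_0 ∈ {−4, ..., 4}. For each x_0, f_y(x_0, y) is a polynomial in y; find its integer roots y ∈ {−4, ..., 4}, then test f_x and f at those candidates.
  x = -4: f_y(-4, y) = -3*y**2 + 8*y + 3; vanishes at y ∈ {3}. (-4, 3): f_x = 108 ≠ 0.
  x = -3: f_y(-3, y) = -3*y**2 + 10*y - 3; vanishes at y ∈ {3}. (-3, 3): f_x = 75 ≠ 0.
  x = -2: f_y(-2, y) = -3*y**2 + 12*y - 9; vanishes at y ∈ {1, 3}. (-2, 1): f_x = 52 ≠ 0; (-2, 3): f_x = 48 ≠ 0.
  x = -1: f_y(-1, y) = -3*y**2 + 14*y - 15; vanishes at y ∈ {3}. (-1, 3): f_x = 27 ≠ 0.
  x = 0: f_y(0, y) = -3*y**2 + 16*y - 21; vanishes at y ∈ {3}. (0, 3): f_x = 12 ≠ 0.
  x = 1: f_y(1, y) = -3*y**2 + 18*y - 27; vanishes at y ∈ {3}. (1, 3): f_x = 3 ≠ 0.
  x = 2: f_y(2, y) = -3*y**2 + 20*y - 33; vanishes at y ∈ {3}. (2, 3): f_x = 0, f = 0 — SINGULAR.
  x = 3: f_y(3, y) = -3*y**2 + 22*y - 39; vanishes at y ∈ {3}. (3, 3): f_x = 3 ≠ 0.
  x = 4: f_y(4, y) = -3*y**2 + 24*y - 45; vanishes at y ∈ {3}. (4, 3): f_x = 12 ≠ 0.
Only singular point on the grid: (2, 3).
Classify: substitute x = 2 + u, y = 3 + v and expand: f = u**3 + u*v**2 - v**3 + v**2.
No constant or linear terms (consistent with a singular point). Quadratic part: v**2. Cubic part: u**3 + u*v**2 - v**3.
The quadratic part v**2 is a perfect square, so there is a single (double) tangent line v = 0, i.e. y = 3. Restricting the cubic part to that line (v = 0) leaves u**3 ≠ 0, so f is not divisible by v and the branch is v² ≈ -u**3 to lowest order — this is a cusp.
Classification: cusp.


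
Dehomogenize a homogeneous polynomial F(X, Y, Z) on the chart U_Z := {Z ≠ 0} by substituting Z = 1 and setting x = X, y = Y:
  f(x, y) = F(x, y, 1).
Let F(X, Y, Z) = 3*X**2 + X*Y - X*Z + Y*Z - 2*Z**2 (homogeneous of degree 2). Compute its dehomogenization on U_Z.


f(x, y) = 3*x**2 + x*y - x + y - 2

On U_Z we set Z = 1. Each monomial c·X^i·Y^j·Z^k in F becomes c·x^i·y^j·1^k = c·x^i·y^j.
Substituting Z = 1: F(X, Y, 1) = 3*x**2 + x*y - x + y - 2.
Note: deg(f) ≤ deg(F) = 2; strict inequality happens when F is divisible by Z (lost terms).


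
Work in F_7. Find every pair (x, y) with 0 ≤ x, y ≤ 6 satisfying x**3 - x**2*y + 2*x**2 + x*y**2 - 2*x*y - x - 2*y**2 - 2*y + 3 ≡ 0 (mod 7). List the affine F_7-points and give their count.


Affine F_7-points: {(0, 3), (2, 1), (3, 4), (3, 6), (4, 3), (5, 5)}; count = 6.

For each of the 49 pairs (x, y) ∈ F_7², evaluate f(x, y) mod 7. Record the zeros.
  x = 0: [0↦3, 1↦6, 2↦5, 3↦0, 4↦5, 5↦6, 6↦3]  zeros at y ∈ {3}
  x = 1: [0↦5, 1↦6, 2↦5, 3↦2, 4↦4, 5↦4, 6↦2]  zeros at y ∈ ∅
  x = 2: [0↦3, 1↦0, 2↦4, 3↦1, 4↦5, 5↦2, 6↦6]  zeros at y ∈ {1}
  x = 3: [0↦3, 1↦1, 2↦1, 3↦3, 4↦0, 5↦6, 6↦0]  zeros at y ∈ {4, 6}
  x = 4: [0↦4, 1↦1, 2↦2, 3↦0, 4↦2, 5↦1, 6↦4]  zeros at y ∈ {3}
  x = 5: [0↦5, 1↦6, 2↦6, 3↦5, 4↦3, 5↦0, 6↦3]  zeros at y ∈ {5}
  x = 6: [0↦5, 1↦1, 2↦5, 3↦3, 4↦2, 5↦2, 6↦3]  zeros at y ∈ ∅
Collecting zeros: affine points = {(0, 3), (2, 1), (3, 4), (3, 6), (4, 3), (5, 5)}.
Total count |C(F_7)_aff| = 6.


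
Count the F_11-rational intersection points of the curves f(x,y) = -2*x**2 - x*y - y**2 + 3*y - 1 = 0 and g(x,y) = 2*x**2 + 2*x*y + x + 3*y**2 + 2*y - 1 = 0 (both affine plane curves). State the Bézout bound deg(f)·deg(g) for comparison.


Common zeros: {(1, 4), (2, 2), (3, 6), (7, 7)}; count = 4; Bézout bound = 4.

deg(f) = 2, deg(g) = 2, so Bézout bound = 4.
Scan x ∈ F_11. For each x, list the y ∈ F_11 with f(x, y) ≡ 0 and those with g(x, y) ≡ 0 (mod 11); the common zeros in that column are the intersection.
  x = 0: f ≡ 0 at y ∈ {5, 9}; g ≡ 0 at y ∈ {4, 10}; common: ∅.
  x = 1: f ≡ 0 at y ∈ {4, 9}; g ≡ 0 at y ∈ {2, 4}; common: {4}.
  x = 2: f ≡ 0 at y ∈ {2, 10}; g ≡ 0 at y ∈ {2, 7}; common: {2}.
  x = 3: f ≡ 0 at y ∈ {5, 6}; g ≡ 0 at y ∈ {6}; common: {6}.
  x = 4: f ≡ 0 at y ∈ {0, 10}; g ≡ 0 at y ∈ ∅; common: ∅.
  x = 5: f ≡ 0 at y ∈ {3, 6}; g ≡ 0 at y ∈ ∅; common: ∅.
  x = 6: f ≡ 0 at y ∈ {1, 7}; g ≡ 0 at y ∈ {0, 10}; common: ∅.
  x = 7: f ≡ 0 at y ∈ {0, 7}; g ≡ 0 at y ∈ {6, 7}; common: {7}.
  x = 8: f ≡ 0 at y ∈ {2, 4}; g ≡ 0 at y ∈ ∅; common: ∅.
  x = 9: f ≡ 0 at y ∈ {8}; g ≡ 0 at y ∈ ∅; common: ∅.
  x = 10: f ≡ 0 at y ∈ {1, 3}; g ≡ 0 at y ∈ {0}; common: ∅.
Collecting: common zeros = {(1, 4), (2, 2), (3, 6), (7, 7)}, so the count is 4.
Comparison with the Bézout bound: 4 ≤ 4 = deg(f)·deg(g), as expected for curves with no common component (the bound is attained).


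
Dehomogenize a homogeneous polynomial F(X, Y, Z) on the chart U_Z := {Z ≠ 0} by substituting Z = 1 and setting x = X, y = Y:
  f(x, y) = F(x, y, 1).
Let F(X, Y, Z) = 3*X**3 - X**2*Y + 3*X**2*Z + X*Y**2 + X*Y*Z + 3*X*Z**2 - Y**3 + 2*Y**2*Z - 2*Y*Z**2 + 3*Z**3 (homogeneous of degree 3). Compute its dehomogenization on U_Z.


f(x, y) = 3*x**3 - x**2*y + 3*x**2 + x*y**2 + x*y + 3*x - y**3 + 2*y**2 - 2*y + 3

On U_Z we set Z = 1. Each monomial c·X^i·Y^j·Z^k in F becomes c·x^i·y^j·1^k = c·x^i·y^j.
Substituting Z = 1: F(X, Y, 1) = 3*x**3 - x**2*y + 3*x**2 + x*y**2 + x*y + 3*x - y**3 + 2*y**2 - 2*y + 3.
Note: deg(f) ≤ deg(F) = 3; strict inequality happens when F is divisible by Z (lost terms).
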